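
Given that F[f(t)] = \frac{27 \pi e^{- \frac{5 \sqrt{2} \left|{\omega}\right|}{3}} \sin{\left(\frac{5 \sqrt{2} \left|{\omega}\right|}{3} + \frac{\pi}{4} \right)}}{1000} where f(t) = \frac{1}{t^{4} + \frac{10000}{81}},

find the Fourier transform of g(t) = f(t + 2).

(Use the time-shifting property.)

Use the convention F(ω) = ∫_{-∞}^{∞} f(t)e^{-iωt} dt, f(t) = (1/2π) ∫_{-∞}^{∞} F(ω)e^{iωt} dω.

F[g](ω) = \frac{27 \pi e^{2 i \omega - \frac{5 \sqrt{2} \left|{\omega}\right|}{3}} \sin{\left(\frac{5 \sqrt{2} \left|{\omega}\right|}{3} + \frac{\pi}{4} \right)}}{1000}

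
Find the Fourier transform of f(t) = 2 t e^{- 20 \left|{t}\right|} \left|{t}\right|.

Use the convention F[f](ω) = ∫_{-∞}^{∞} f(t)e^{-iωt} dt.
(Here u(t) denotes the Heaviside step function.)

F(ω) = \frac{8 i \omega \left(\omega^{2} - 1200\right)}{\left(\omega^{2} + 400\right)^{3}}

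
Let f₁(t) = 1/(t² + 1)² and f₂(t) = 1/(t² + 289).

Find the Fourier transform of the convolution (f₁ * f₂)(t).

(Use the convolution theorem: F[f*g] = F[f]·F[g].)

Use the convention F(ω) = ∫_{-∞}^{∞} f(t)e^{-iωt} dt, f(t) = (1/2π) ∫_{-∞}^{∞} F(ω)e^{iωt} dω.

F[f₁*f₂](ω) = \frac{\pi^{2} \left(\left|{\omega}\right| + 1\right) e^{- 18 \left|{\omega}\right|}}{34}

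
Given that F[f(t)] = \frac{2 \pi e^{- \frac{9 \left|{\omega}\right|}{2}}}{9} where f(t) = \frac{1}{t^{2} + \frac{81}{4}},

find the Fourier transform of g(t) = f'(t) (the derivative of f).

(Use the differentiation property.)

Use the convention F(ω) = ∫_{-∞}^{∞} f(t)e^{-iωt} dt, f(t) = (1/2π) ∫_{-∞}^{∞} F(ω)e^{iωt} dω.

F[g](ω) = \frac{2 i \pi \omega e^{- \frac{9 \left|{\omega}\right|}{2}}}{9}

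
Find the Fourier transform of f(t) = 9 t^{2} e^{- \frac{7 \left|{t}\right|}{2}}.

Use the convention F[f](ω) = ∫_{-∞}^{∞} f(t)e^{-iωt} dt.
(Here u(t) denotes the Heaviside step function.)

F(ω) = \frac{2016 \left(49 - 12 \omega^{2}\right)}{\left(4 \omega^{2} + 49\right)^{3}}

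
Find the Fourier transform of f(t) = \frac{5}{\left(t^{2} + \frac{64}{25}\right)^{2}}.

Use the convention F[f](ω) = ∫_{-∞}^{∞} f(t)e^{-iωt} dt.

F(ω) = \frac{125 \pi \left(8 \left|{\omega}\right| + 5\right) e^{- \frac{8 \left|{\omega}\right|}{5}}}{1024}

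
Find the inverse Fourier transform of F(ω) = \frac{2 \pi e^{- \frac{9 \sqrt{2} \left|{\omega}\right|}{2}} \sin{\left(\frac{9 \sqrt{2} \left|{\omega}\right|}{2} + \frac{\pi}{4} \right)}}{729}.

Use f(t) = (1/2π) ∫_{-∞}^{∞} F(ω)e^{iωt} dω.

f(t) = \frac{2}{t^{4} + 6561}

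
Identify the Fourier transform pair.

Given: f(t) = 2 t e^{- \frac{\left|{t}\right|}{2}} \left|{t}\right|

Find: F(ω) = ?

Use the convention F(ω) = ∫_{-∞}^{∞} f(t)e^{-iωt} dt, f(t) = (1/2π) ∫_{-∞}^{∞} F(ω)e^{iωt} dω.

F(ω) = \frac{128 i \omega \left(4 \omega^{2} - 3\right)}{\left(4 \omega^{2} + 1\right)^{3}}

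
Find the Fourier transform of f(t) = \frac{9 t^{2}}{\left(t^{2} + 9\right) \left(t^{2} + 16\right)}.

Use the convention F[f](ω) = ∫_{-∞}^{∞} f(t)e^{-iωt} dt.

F(ω) = \frac{9 \pi \left(4 - 3 e^{\left|{\omega}\right|}\right) e^{- 4 \left|{\omega}\right|}}{7}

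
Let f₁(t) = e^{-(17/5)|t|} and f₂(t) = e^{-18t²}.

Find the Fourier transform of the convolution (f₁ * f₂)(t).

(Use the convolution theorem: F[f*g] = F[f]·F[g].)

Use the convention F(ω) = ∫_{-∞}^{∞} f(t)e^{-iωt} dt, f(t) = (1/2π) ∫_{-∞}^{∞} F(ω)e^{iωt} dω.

F[f₁*f₂](ω) = \frac{85 \sqrt{2} \sqrt{\pi} e^{- \frac{\omega^{2}}{72}}}{3 \left(25 \omega^{2} + 289\right)}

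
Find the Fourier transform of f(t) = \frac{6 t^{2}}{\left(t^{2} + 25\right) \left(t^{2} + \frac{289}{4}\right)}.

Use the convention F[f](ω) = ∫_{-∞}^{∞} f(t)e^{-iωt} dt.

F(ω) = - \frac{40 \pi e^{- 5 \left|{\omega}\right|}}{63} + \frac{68 \pi e^{- \frac{17 \left|{\omega}\right|}{2}}}{63}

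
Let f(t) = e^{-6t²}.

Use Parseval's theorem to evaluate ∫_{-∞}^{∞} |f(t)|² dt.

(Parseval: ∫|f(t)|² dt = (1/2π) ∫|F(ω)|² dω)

∫|f(t)|² dt = \frac{\sqrt{3} \sqrt{\pi}}{6}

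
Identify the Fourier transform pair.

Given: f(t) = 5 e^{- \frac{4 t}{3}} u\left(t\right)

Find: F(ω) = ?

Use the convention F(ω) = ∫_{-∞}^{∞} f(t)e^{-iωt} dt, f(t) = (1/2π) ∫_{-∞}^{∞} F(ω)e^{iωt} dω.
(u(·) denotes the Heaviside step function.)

F(ω) = \frac{15}{3 i \omega + 4}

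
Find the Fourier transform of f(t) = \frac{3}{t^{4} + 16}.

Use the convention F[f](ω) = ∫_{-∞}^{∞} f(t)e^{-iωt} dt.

F(ω) = \frac{3 \pi e^{- \sqrt{2} \left|{\omega}\right|} \sin{\left(\sqrt{2} \left|{\omega}\right| + \frac{\pi}{4} \right)}}{8}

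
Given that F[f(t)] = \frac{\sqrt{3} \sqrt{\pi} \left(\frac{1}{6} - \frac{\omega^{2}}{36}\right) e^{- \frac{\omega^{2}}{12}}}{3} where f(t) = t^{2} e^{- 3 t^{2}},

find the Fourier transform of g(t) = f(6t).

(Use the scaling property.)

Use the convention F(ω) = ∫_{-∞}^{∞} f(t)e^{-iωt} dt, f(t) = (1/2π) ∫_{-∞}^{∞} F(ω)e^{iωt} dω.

F[g](ω) = \frac{\sqrt{3} \sqrt{\pi} \left(216 - \omega^{2}\right) e^{- \frac{\omega^{2}}{432}}}{23328}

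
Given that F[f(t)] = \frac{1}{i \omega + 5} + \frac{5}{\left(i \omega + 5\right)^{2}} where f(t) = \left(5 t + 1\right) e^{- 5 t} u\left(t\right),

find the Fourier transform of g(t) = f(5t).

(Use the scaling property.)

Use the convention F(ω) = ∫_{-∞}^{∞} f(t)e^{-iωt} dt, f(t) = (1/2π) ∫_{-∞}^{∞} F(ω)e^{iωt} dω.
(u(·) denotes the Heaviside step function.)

F[g](ω) = \frac{- i \omega - 50}{\omega^{2} - 50 i \omega - 625}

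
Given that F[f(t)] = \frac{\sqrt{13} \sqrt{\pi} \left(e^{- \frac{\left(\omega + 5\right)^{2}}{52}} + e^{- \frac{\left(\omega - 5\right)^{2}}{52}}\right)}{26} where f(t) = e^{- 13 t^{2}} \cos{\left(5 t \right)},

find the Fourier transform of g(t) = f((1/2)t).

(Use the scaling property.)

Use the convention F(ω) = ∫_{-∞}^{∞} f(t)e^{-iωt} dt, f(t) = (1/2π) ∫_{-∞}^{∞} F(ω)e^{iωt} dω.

F[g](ω) = \frac{\sqrt{13} \sqrt{\pi} \left(e^{\frac{10 \omega}{13}} + 1\right) e^{- \frac{\omega^{2}}{13} - \frac{5 \omega}{13} - \frac{25}{52}}}{13}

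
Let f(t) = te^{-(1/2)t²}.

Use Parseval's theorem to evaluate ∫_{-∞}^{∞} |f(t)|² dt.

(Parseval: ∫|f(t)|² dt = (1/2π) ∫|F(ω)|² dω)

∫|f(t)|² dt = \frac{\sqrt{\pi}}{2}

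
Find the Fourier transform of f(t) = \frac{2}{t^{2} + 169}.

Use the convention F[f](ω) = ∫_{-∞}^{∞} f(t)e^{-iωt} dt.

F(ω) = \frac{2 \pi e^{- 13 \left|{\omega}\right|}}{13}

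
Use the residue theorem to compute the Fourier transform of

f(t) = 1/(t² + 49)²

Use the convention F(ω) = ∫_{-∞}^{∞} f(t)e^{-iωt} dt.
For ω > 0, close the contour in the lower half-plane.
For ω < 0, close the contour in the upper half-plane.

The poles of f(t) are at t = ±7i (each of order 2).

Let g(z) = f(z)e^{-iωz}; for large |z| the factor e^{-iωz} decays in the lower half-plane when ω > 0 and in the upper half-plane when ω < 0.

Case ω > 0 (lower half-plane, clockwise contour ⇒ F(ω) = -2πi·ΣRes):
  Res_{z = - 7 i} g(z) = \frac{i \left(7 \omega + 1\right) e^{- 7 \omega}}{1372} (pole of order 2)
  F(ω) = -2πi·ΣRes = \frac{\pi \left(7 \omega + 1\right) e^{- 7 \omega}}{686}

Case ω < 0 (upper half-plane, counterclockwise contour ⇒ F(ω) = +2πi·ΣRes):
  Res_{z = 7 i} g(z) = \frac{i \left(7 \omega - 1\right) e^{7 \omega}}{1372} (pole of order 2)
  F(ω) = 2πi·ΣRes = \frac{\pi \left(1 - 7 \omega\right) e^{7 \omega}}{686}

Both cases combine into a single formula in |ω|:

F(ω) = \frac{\pi \left(7 \left|{\omega}\right| + 1\right) e^{- 7 \left|{\omega}\right|}}{686}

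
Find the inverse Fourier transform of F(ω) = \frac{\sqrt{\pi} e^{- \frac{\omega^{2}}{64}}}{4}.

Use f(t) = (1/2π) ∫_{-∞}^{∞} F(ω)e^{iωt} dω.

f(t) = e^{- 16 t^{2}}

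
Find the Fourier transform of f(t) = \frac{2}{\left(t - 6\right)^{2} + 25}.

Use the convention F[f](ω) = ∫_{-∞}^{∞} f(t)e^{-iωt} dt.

F(ω) = \frac{2 \pi e^{- 6 i \omega - 5 \left|{\omega}\right|}}{5}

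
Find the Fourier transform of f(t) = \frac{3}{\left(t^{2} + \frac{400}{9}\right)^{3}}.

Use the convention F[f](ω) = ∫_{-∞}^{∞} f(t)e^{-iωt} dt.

F(ω) = \frac{81 \pi \left(400 \omega^{2} + 180 \left|{\omega}\right| + 27\right) e^{- \frac{20 \left|{\omega}\right|}{3}}}{25600000}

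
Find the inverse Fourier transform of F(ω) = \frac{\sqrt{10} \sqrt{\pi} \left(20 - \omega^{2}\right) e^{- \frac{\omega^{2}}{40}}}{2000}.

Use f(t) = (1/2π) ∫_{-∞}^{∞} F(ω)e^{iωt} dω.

f(t) = 2 t^{2} e^{- 10 t^{2}}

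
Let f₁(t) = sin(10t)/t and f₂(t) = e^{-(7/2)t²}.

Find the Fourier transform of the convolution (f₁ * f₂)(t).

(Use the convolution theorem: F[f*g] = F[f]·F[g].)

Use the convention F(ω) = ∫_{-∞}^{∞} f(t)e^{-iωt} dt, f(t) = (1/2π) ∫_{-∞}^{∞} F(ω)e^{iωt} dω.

F[f₁*f₂](ω) = \begin{cases} \frac{\sqrt{14} \pi^{\frac{3}{2}} e^{- \frac{\omega^{2}}{14}}}{7} & \text{for}\: \omega > -10 \wedge \omega < 10 \\0 & \text{otherwise} \end{cases}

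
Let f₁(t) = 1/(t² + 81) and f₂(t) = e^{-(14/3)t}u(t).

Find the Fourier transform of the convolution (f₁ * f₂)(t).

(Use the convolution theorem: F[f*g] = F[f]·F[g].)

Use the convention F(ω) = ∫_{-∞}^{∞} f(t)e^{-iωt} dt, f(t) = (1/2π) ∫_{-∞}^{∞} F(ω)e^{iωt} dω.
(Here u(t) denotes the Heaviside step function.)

F[f₁*f₂](ω) = \frac{\pi e^{- 9 \left|{\omega}\right|}}{3 \left(3 i \omega + 14\right)}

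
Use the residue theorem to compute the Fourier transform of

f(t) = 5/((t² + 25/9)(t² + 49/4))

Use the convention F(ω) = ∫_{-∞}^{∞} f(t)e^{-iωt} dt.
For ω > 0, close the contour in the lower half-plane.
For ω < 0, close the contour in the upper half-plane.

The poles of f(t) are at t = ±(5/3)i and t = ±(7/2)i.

Let g(z) = f(z)e^{-iωz}; for large |z| the factor e^{-iωz} decays in the lower half-plane when ω > 0 and in the upper half-plane when ω < 0.

Case ω > 0 (lower half-plane, clockwise contour ⇒ F(ω) = -2πi·ΣRes):
  Res_{z = - \frac{5 i}{3}} g(z) = \frac{54 i e^{- \frac{5 \omega}{3}}}{341}
  Res_{z = - \frac{7 i}{2}} g(z) = - \frac{180 i e^{- \frac{7 \omega}{2}}}{2387}
  F(ω) = -2πi·ΣRes = - \frac{360 \pi e^{- \frac{7 \omega}{2}}}{2387} + \frac{108 \pi e^{- \frac{5 \omega}{3}}}{341}

Case ω < 0 (upper half-plane, counterclockwise contour ⇒ F(ω) = +2πi·ΣRes):
  Res_{z = \frac{5 i}{3}} g(z) = - \frac{54 i e^{\frac{5 \omega}{3}}}{341}
  Res_{z = \frac{7 i}{2}} g(z) = \frac{180 i e^{\frac{7 \omega}{2}}}{2387}
  F(ω) = 2πi·ΣRes = \frac{36 \pi \left(21 e^{\frac{5 \omega}{3}} - 10 e^{\frac{7 \omega}{2}}\right)}{2387}

Both cases combine into a single formula in |ω|:

F(ω) = - \frac{360 \pi e^{- \frac{7 \left|{\omega}\right|}{2}}}{2387} + \frac{108 \pi e^{- \frac{5 \left|{\omega}\right|}{3}}}{341}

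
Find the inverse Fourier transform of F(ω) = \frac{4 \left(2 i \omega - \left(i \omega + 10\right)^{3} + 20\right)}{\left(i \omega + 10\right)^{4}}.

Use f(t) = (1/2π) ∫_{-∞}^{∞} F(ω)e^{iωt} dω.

f(t) = 4 \left(t^{2} - 1\right) e^{- 10 t} u\left(t\right)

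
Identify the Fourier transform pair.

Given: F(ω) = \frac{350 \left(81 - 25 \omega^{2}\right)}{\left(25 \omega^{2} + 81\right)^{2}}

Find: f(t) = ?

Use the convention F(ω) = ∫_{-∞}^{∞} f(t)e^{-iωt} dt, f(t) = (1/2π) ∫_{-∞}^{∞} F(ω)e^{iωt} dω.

f(t) = 7 e^{- \frac{9 \left|{t}\right|}{5}} \left|{t}\right|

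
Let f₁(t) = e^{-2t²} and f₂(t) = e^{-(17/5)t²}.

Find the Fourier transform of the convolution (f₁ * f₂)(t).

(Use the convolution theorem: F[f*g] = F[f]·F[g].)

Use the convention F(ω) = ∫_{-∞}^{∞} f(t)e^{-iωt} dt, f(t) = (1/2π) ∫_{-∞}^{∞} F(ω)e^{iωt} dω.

F[f₁*f₂](ω) = \frac{\sqrt{170} \pi e^{- \frac{27 \omega^{2}}{136}}}{34}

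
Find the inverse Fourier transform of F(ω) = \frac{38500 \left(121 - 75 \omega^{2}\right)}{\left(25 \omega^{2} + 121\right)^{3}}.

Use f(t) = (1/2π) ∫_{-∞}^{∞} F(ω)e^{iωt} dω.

f(t) = 7 t^{2} e^{- \frac{11 \left|{t}\right|}{5}}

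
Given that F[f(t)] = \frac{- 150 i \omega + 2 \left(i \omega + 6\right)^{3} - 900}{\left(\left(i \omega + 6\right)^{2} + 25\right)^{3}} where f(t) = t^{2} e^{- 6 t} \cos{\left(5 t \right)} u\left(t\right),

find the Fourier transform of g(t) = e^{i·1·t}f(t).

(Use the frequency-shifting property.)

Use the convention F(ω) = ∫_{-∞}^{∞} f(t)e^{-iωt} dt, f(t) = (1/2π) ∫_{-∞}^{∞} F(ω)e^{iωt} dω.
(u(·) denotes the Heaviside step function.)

F[g](ω) = \frac{2 \left(75 i \left(1 - \omega\right) + \left(i \left(\omega - 1\right) + 6\right)^{3} - 450\right)}{\left(\left(i \left(\omega - 1\right) + 6\right)^{2} + 25\right)^{3}}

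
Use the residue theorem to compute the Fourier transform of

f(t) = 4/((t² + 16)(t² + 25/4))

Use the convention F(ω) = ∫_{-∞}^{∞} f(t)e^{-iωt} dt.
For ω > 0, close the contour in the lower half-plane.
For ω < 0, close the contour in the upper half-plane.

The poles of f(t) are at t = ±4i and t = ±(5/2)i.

Let g(z) = f(z)e^{-iωz}; for large |z| the factor e^{-iωz} decays in the lower half-plane when ω > 0 and in the upper half-plane when ω < 0.

Case ω > 0 (lower half-plane, clockwise contour ⇒ F(ω) = -2πi·ΣRes):
  Res_{z = - 4 i} g(z) = - \frac{2 i e^{- 4 \omega}}{39}
  Res_{z = - \frac{5 i}{2}} g(z) = \frac{16 i e^{- \frac{5 \omega}{2}}}{195}
  F(ω) = -2πi·ΣRes = - \frac{4 \pi e^{- 4 \omega}}{39} + \frac{32 \pi e^{- \frac{5 \omega}{2}}}{195}

Case ω < 0 (upper half-plane, counterclockwise contour ⇒ F(ω) = +2πi·ΣRes):
  Res_{z = 4 i} g(z) = \frac{2 i e^{4 \omega}}{39}
  Res_{z = \frac{5 i}{2}} g(z) = - \frac{16 i e^{\frac{5 \omega}{2}}}{195}
  F(ω) = 2πi·ΣRes = \frac{4 \pi \left(8 e^{\frac{5 \omega}{2}} - 5 e^{4 \omega}\right)}{195}

Both cases combine into a single formula in |ω|:

F(ω) = - \frac{4 \pi e^{- 4 \left|{\omega}\right|}}{39} + \frac{32 \pi e^{- \frac{5 \left|{\omega}\right|}{2}}}{195}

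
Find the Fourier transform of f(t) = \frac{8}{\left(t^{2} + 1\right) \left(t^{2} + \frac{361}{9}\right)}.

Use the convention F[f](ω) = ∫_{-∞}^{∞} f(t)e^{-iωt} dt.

F(ω) = \frac{9 \pi e^{- \left|{\omega}\right|}}{44} - \frac{27 \pi e^{- \frac{19 \left|{\omega}\right|}{3}}}{836}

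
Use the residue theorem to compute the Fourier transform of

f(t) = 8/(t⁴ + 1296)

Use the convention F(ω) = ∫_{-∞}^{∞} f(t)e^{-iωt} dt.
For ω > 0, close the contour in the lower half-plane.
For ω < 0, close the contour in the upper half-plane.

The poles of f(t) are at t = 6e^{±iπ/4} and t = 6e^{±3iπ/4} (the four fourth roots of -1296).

Let g(z) = f(z)e^{-iωz}; for large |z| the factor e^{-iωz} decays in the lower half-plane when ω > 0 and in the upper half-plane when ω < 0.

Case ω > 0 (lower half-plane, clockwise contour ⇒ F(ω) = -2πi·ΣRes):
  Res_{z = - 3 \sqrt{2} - 3 \sqrt{2} i} g(z) = \frac{\sqrt{2} i \left(1 - i\right) e^{3 \sqrt{2} \omega \left(-1 + i\right)}}{216}
  Res_{z = 3 \sqrt{2} - 3 \sqrt{2} i} g(z) = \frac{\sqrt{2} i \left(1 + i\right) e^{- 3 \sqrt{2} \omega \left(1 + i\right)}}{216}
  F(ω) = -2πi·ΣRes = \frac{\sqrt{2} \pi \left(1 - i\right) \left(e^{6 \sqrt{2} i \omega} + i\right) e^{- 3 \sqrt{2} \omega \left(1 + i\right)}}{108} = \frac{\pi e^{- 3 \sqrt{2} \omega} \sin{\left(3 \sqrt{2} \omega + \frac{\pi}{4} \right)}}{27}

Case ω < 0 (upper half-plane, counterclockwise contour ⇒ F(ω) = +2πi·ΣRes):
  Res_{z = 3 \sqrt{2} + 3 \sqrt{2} i} g(z) = \frac{\sqrt{2} i \left(-1 + i\right) e^{3 \sqrt{2} \omega \left(1 - i\right)}}{216}
  Res_{z = - 3 \sqrt{2} + 3 \sqrt{2} i} g(z) = \frac{\sqrt{2} \left(1 - i\right) e^{3 \sqrt{2} \omega \left(1 + i\right)}}{216}
  F(ω) = 2πi·ΣRes = - \frac{\sqrt{2} i \pi \left(i \left(1 - i\right) e^{3 \sqrt{2} \omega \left(1 - i\right)} - \left(1 - i\right) e^{3 \sqrt{2} \omega \left(1 + i\right)}\right)}{108} = \frac{\pi e^{3 \sqrt{2} \omega} \cos{\left(3 \sqrt{2} \omega + \frac{\pi}{4} \right)}}{27}

Both cases combine into a single formula in |ω|:

F(ω) = \frac{\pi e^{- 3 \sqrt{2} \left|{\omega}\right|} \sin{\left(3 \sqrt{2} \left|{\omega}\right| + \frac{\pi}{4} \right)}}{27}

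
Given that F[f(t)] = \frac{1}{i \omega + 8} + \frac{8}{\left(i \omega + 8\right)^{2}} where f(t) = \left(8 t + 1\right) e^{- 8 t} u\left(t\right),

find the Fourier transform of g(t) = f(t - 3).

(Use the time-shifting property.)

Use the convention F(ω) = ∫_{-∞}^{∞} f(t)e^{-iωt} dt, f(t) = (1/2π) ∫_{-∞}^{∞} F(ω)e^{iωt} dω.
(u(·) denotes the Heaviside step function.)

F[g](ω) = \frac{\left(- i \omega - 16\right) e^{- 3 i \omega}}{\omega^{2} - 16 i \omega - 64}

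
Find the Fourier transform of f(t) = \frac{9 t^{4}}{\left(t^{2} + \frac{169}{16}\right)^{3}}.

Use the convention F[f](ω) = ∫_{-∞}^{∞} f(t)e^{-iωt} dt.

F(ω) = \frac{9 \pi \left(169 \omega^{2} - 260 \left|{\omega}\right| + 48\right) e^{- \frac{13 \left|{\omega}\right|}{4}}}{416}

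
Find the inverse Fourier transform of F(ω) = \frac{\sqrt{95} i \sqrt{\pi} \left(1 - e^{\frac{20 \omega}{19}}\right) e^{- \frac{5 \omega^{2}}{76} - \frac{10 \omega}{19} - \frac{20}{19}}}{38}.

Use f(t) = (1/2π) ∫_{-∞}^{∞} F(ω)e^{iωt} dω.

f(t) = e^{- \frac{19 t^{2}}{5}} \sin{\left(4 t \right)}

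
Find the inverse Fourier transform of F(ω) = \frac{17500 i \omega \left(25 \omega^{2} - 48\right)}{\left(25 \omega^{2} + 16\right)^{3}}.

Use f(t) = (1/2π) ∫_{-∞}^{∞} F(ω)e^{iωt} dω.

f(t) = 7 t e^{- \frac{4 \left|{t}\right|}{5}} \left|{t}\right|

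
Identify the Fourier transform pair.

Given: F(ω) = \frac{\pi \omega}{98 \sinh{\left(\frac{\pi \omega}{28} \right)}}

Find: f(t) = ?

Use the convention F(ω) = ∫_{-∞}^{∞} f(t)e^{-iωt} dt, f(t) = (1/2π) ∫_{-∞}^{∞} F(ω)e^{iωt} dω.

f(t) = \frac{2}{\cosh^{2}{\left(14 t \right)}}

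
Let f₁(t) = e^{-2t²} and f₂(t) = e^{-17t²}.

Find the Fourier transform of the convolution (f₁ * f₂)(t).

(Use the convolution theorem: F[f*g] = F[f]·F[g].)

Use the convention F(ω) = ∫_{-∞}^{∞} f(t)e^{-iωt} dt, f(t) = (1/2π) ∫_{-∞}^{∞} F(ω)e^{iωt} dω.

F[f₁*f₂](ω) = \frac{\sqrt{34} \pi e^{- \frac{19 \omega^{2}}{136}}}{34}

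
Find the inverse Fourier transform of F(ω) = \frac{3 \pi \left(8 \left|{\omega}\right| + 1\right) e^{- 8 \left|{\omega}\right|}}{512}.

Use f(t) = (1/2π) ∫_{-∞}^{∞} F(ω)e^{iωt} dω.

f(t) = \frac{6}{\left(t^{2} + 64\right)^{2}}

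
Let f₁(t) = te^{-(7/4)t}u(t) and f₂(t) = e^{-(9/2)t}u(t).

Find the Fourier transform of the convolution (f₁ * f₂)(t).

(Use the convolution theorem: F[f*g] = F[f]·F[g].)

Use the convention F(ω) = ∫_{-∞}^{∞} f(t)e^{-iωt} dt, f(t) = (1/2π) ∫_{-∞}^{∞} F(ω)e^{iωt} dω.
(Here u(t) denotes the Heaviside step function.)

F[f₁*f₂](ω) = \frac{32}{\left(2 i \omega + 9\right) \left(4 i \omega + 7\right)^{2}}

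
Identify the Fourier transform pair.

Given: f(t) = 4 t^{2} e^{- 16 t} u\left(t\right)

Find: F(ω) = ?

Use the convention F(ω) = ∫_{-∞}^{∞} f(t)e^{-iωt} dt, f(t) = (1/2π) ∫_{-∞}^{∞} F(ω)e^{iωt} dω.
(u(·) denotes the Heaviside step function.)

F(ω) = \frac{8}{\left(i \omega + 16\right)^{3}}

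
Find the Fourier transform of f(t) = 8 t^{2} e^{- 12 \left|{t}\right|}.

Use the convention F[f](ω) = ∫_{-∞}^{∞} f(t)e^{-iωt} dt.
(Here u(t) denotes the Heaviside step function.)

F(ω) = \frac{1152 \left(48 - \omega^{2}\right)}{\left(\omega^{2} + 144\right)^{3}}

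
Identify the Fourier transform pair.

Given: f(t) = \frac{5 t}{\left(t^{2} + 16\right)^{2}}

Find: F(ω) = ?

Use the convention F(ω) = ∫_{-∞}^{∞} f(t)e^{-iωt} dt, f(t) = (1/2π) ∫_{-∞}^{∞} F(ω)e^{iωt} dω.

F(ω) = - \frac{5 i \pi \omega e^{- 4 \left|{\omega}\right|}}{8}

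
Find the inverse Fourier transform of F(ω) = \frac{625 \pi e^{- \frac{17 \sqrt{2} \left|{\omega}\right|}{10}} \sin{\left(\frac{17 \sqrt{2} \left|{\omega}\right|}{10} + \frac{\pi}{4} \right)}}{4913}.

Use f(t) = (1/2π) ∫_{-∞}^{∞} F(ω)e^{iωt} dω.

f(t) = \frac{5}{t^{4} + \frac{83521}{625}}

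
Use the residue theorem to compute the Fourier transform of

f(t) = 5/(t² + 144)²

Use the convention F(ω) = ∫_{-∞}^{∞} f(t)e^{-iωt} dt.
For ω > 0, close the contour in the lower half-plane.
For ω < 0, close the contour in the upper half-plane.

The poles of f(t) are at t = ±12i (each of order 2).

Let g(z) = f(z)e^{-iωz}; for large |z| the factor e^{-iωz} decays in the lower half-plane when ω > 0 and in the upper half-plane when ω < 0.

Case ω > 0 (lower half-plane, clockwise contour ⇒ F(ω) = -2πi·ΣRes):
  Res_{z = - 12 i} g(z) = \frac{5 i \left(12 \omega + 1\right) e^{- 12 \omega}}{6912} (pole of order 2)
  F(ω) = -2πi·ΣRes = \frac{5 \pi \left(12 \omega + 1\right) e^{- 12 \omega}}{3456}

Case ω < 0 (upper half-plane, counterclockwise contour ⇒ F(ω) = +2πi·ΣRes):
  Res_{z = 12 i} g(z) = \frac{5 i \left(12 \omega - 1\right) e^{12 \omega}}{6912} (pole of order 2)
  F(ω) = 2πi·ΣRes = \frac{5 \pi \left(1 - 12 \omega\right) e^{12 \omega}}{3456}

Both cases combine into a single formula in |ω|:

F(ω) = \frac{5 \pi \left(12 \left|{\omega}\right| + 1\right) e^{- 12 \left|{\omega}\right|}}{3456}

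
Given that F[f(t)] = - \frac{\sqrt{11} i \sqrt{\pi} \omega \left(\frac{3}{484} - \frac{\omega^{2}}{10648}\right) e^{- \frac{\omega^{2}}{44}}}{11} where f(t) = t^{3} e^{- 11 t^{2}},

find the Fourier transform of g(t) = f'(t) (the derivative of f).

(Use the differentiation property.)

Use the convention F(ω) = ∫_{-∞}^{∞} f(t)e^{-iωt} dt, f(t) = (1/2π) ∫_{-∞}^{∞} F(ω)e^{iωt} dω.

F[g](ω) = \frac{\sqrt{11} \sqrt{\pi} \omega^{2} \left(66 - \omega^{2}\right) e^{- \frac{\omega^{2}}{44}}}{117128}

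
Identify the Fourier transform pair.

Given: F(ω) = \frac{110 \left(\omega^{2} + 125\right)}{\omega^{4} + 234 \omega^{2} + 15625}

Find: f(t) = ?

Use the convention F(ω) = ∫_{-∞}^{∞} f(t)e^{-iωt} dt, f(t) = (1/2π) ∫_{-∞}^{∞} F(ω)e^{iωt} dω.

f(t) = 5 e^{- 11 \left|{t}\right|} \cos{\left(2 t \right)}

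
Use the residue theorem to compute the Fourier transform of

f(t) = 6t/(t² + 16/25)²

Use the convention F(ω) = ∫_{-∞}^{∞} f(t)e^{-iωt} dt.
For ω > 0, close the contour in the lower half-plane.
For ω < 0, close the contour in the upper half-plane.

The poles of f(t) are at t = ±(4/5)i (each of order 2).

Let g(z) = f(z)e^{-iωz}; for large |z| the factor e^{-iωz} decays in the lower half-plane when ω > 0 and in the upper half-plane when ω < 0.

Case ω > 0 (lower half-plane, clockwise contour ⇒ F(ω) = -2πi·ΣRes):
  Res_{z = - \frac{4 i}{5}} g(z) = \frac{15 \omega e^{- \frac{4 \omega}{5}}}{8} (pole of order 2)
  F(ω) = -2πi·ΣRes = - \frac{15 i \pi \omega e^{- \frac{4 \omega}{5}}}{4}

Case ω < 0 (upper half-plane, counterclockwise contour ⇒ F(ω) = +2πi·ΣRes):
  Res_{z = \frac{4 i}{5}} g(z) = - \frac{15 \omega e^{\frac{4 \omega}{5}}}{8} (pole of order 2)
  F(ω) = 2πi·ΣRes = - \frac{15 i \pi \omega e^{\frac{4 \omega}{5}}}{4}

Both cases combine into a single formula in |ω|:

F(ω) = - \frac{15 i \pi \omega e^{- \frac{4 \left|{\omega}\right|}{5}}}{4}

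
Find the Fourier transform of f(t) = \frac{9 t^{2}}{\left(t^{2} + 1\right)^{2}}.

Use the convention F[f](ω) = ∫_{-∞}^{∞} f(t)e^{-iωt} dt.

F(ω) = \frac{9 \pi \left(1 - \left|{\omega}\right|\right) e^{- \left|{\omega}\right|}}{2}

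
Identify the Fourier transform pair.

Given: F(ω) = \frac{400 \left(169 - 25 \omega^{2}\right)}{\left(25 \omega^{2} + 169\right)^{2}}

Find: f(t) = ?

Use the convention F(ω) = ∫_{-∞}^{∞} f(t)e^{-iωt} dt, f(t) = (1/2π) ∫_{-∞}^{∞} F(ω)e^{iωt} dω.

f(t) = 8 e^{- \frac{13 \left|{t}\right|}{5}} \left|{t}\right|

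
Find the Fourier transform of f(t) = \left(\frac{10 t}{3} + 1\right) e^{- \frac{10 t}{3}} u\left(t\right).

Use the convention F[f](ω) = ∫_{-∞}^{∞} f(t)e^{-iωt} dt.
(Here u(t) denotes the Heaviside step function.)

F(ω) = \frac{3 \left(- 3 i \omega - 20\right)}{9 \omega^{2} - 60 i \omega - 100}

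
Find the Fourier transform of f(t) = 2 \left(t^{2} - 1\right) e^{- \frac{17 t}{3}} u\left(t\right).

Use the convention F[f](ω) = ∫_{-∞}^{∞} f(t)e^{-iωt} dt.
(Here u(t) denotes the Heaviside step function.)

F(ω) = \frac{6 \left(54 i \omega - \left(3 i \omega + 17\right)^{3} + 306\right)}{\left(3 i \omega + 17\right)^{4}}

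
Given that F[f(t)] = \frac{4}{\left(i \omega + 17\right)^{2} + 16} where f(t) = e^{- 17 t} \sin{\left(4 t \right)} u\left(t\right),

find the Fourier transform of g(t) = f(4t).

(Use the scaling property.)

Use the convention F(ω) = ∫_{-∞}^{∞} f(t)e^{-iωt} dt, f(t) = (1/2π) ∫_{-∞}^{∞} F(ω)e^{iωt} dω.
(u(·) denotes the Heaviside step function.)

F[g](ω) = \frac{16}{\left(i \omega + 68\right)^{2} + 256}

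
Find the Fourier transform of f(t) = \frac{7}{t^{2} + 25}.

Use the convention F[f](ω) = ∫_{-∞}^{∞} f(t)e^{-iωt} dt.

F(ω) = \frac{7 \pi e^{- 5 \left|{\omega}\right|}}{5}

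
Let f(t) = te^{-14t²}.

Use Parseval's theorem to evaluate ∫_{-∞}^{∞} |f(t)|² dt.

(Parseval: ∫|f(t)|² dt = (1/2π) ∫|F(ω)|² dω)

∫|f(t)|² dt = \frac{\sqrt{7} \sqrt{\pi}}{784}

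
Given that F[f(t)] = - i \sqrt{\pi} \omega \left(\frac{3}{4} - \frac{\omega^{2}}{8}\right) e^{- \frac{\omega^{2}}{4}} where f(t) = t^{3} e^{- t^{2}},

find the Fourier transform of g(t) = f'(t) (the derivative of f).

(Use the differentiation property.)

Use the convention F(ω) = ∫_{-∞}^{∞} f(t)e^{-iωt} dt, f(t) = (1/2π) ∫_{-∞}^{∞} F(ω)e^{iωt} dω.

F[g](ω) = \frac{\sqrt{\pi} \omega^{2} \left(6 - \omega^{2}\right) e^{- \frac{\omega^{2}}{4}}}{8}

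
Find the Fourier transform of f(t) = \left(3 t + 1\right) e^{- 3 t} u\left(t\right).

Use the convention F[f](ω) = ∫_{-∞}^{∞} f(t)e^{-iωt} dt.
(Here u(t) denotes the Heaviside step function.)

F(ω) = \frac{- i \omega - 6}{\omega^{2} - 6 i \omega - 9}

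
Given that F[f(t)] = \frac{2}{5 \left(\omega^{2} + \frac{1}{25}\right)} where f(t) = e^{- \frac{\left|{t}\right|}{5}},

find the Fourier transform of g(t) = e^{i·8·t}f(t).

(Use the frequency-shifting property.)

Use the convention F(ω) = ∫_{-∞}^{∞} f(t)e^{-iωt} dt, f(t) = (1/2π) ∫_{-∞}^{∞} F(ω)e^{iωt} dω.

F[g](ω) = \frac{10}{25 \left(\omega - 8\right)^{2} + 1}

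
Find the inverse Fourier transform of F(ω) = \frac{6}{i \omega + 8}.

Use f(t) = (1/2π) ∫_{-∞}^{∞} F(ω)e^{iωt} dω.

f(t) = 6 e^{- 8 t} u\left(t\right)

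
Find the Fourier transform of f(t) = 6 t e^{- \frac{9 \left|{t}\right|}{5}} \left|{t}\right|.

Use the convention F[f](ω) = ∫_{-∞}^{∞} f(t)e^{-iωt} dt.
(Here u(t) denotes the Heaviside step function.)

F(ω) = \frac{15000 i \omega \left(25 \omega^{2} - 243\right)}{\left(25 \omega^{2} + 81\right)^{3}}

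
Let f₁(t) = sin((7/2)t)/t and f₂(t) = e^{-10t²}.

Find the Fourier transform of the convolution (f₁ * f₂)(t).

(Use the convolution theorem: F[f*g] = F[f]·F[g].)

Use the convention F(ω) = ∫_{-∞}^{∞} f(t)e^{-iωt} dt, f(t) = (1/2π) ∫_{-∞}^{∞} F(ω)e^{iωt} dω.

F[f₁*f₂](ω) = \begin{cases} \frac{\sqrt{10} \pi^{\frac{3}{2}} e^{- \frac{\omega^{2}}{40}}}{10} & \text{for}\: \omega > - \frac{7}{2} \wedge \omega < \frac{7}{2} \\0 & \text{otherwise} \end{cases}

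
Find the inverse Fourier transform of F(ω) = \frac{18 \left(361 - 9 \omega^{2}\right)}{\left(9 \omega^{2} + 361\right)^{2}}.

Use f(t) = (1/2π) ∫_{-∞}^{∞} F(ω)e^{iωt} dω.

f(t) = e^{- \frac{19 \left|{t}\right|}{3}} \left|{t}\right|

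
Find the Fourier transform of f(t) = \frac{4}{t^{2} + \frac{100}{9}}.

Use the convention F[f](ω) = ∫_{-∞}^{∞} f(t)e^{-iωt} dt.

F(ω) = \frac{6 \pi e^{- \frac{10 \left|{\omega}\right|}{3}}}{5}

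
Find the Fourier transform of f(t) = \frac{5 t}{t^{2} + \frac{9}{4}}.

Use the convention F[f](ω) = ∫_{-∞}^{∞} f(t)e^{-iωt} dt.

F(ω) = - 5 i \pi e^{- \frac{3 \left|{\omega}\right|}{2}} \operatorname{sign}{\left(\omega \right)}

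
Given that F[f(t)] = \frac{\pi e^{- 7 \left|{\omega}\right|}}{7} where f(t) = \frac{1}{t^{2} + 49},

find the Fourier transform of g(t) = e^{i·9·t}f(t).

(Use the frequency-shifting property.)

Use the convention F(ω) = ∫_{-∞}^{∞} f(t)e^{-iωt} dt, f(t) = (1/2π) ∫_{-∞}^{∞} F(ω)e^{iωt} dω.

F[g](ω) = \frac{\pi e^{- 7 \left|{\omega - 9}\right|}}{7}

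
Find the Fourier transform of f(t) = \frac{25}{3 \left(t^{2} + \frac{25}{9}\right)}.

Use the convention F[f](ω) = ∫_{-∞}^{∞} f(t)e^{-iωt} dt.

F(ω) = 5 \pi e^{- \frac{5 \left|{\omega}\right|}{3}}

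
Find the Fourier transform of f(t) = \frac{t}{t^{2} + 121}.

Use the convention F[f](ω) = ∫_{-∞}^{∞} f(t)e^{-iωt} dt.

F(ω) = - i \pi e^{- 11 \left|{\omega}\right|} \operatorname{sign}{\left(\omega \right)}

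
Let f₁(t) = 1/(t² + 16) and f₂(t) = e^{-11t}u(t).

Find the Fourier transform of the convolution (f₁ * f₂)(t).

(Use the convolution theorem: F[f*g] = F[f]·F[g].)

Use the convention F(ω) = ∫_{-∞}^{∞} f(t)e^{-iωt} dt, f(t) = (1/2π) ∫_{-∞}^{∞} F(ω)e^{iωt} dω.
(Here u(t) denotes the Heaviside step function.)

F[f₁*f₂](ω) = \frac{\pi e^{- 4 \left|{\omega}\right|}}{4 \left(i \omega + 11\right)}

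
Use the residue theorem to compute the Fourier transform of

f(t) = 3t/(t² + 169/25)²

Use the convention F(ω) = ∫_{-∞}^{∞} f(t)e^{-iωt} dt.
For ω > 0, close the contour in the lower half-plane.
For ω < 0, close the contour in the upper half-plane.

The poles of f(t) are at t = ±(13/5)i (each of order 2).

Let g(z) = f(z)e^{-iωz}; for large |z| the factor e^{-iωz} decays in the lower half-plane when ω > 0 and in the upper half-plane when ω < 0.

Case ω > 0 (lower half-plane, clockwise contour ⇒ F(ω) = -2πi·ΣRes):
  Res_{z = - \frac{13 i}{5}} g(z) = \frac{15 \omega e^{- \frac{13 \omega}{5}}}{52} (pole of order 2)
  F(ω) = -2πi·ΣRes = - \frac{15 i \pi \omega e^{- \frac{13 \omega}{5}}}{26}

Case ω < 0 (upper half-plane, counterclockwise contour ⇒ F(ω) = +2πi·ΣRes):
  Res_{z = \frac{13 i}{5}} g(z) = - \frac{15 \omega e^{\frac{13 \omega}{5}}}{52} (pole of order 2)
  F(ω) = 2πi·ΣRes = - \frac{15 i \pi \omega e^{\frac{13 \omega}{5}}}{26}

Both cases combine into a single formula in |ω|:

F(ω) = - \frac{15 i \pi \omega e^{- \frac{13 \left|{\omega}\right|}{5}}}{26}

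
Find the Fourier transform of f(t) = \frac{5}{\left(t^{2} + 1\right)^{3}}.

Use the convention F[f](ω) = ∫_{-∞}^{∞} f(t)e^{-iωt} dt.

F(ω) = \frac{5 \pi \left(\omega^{2} + 3 \left|{\omega}\right| + 3\right) e^{- \left|{\omega}\right|}}{8}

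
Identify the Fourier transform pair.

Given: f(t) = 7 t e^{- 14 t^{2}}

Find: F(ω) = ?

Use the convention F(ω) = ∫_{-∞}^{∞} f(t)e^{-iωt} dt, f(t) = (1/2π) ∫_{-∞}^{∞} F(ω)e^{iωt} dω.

F(ω) = - \frac{\sqrt{14} i \sqrt{\pi} \omega e^{- \frac{\omega^{2}}{56}}}{56}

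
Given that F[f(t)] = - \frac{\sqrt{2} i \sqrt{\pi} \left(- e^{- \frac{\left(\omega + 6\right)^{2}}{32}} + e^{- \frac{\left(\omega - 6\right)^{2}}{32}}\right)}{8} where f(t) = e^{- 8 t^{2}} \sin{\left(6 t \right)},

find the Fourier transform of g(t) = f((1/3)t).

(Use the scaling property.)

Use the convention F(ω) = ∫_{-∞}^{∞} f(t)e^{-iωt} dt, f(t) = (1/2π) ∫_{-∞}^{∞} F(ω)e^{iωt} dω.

F[g](ω) = \frac{3 \sqrt{2} i \sqrt{\pi} \left(1 - e^{\frac{9 \omega}{4}}\right) e^{- \frac{9 \omega^{2}}{32} - \frac{9 \omega}{8} - \frac{9}{8}}}{8}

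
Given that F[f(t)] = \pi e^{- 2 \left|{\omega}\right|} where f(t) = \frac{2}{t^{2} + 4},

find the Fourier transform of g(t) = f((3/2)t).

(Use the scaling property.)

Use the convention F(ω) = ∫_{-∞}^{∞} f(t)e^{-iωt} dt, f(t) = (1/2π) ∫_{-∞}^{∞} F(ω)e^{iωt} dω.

F[g](ω) = \frac{2 \pi e^{- \frac{4 \left|{\omega}\right|}{3}}}{3}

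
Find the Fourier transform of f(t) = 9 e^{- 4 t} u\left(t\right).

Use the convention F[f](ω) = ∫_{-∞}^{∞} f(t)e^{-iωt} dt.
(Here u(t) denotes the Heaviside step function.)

F(ω) = \frac{9}{i \omega + 4}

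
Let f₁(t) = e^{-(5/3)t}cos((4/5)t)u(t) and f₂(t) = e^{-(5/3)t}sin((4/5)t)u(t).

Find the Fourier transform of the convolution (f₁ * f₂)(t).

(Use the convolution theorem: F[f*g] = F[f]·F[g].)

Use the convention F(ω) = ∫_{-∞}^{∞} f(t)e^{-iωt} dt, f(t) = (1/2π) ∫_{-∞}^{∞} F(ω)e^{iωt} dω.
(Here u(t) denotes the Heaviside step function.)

F[f₁*f₂](ω) = \frac{13500 \left(3 i \omega + 5\right)}{\left(25 \left(3 i \omega + 5\right)^{2} + 144\right)^{2}}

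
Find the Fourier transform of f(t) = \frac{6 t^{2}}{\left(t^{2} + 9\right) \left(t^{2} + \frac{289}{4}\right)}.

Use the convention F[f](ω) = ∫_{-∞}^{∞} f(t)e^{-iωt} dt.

F(ω) = - \frac{72 \pi e^{- 3 \left|{\omega}\right|}}{253} + \frac{204 \pi e^{- \frac{17 \left|{\omega}\right|}{2}}}{253}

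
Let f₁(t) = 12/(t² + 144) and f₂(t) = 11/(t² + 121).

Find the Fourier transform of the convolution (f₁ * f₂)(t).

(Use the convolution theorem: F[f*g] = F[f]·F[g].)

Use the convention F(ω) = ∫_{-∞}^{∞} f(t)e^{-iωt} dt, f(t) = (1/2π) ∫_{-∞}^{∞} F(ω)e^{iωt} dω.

F[f₁*f₂](ω) = \pi^{2} e^{- 23 \left|{\omega}\right|}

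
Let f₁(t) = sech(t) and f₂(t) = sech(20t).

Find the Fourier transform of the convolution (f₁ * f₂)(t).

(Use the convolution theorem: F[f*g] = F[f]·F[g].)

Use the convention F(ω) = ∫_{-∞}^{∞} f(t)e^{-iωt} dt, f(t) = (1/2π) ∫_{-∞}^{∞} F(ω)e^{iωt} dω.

F[f₁*f₂](ω) = \frac{\pi^{2}}{20 \cosh{\left(\frac{\pi \omega}{40} \right)} \cosh{\left(\frac{\pi \omega}{2} \right)}}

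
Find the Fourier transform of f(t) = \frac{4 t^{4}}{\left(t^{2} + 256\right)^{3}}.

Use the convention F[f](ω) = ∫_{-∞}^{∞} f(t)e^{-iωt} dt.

F(ω) = \frac{\pi \left(256 \omega^{2} - 80 \left|{\omega}\right| + 3\right) e^{- 16 \left|{\omega}\right|}}{32}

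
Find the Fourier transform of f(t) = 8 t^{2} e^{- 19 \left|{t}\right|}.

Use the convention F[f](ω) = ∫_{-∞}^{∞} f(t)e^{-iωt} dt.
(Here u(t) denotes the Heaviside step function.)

F(ω) = \frac{608 \left(361 - 3 \omega^{2}\right)}{\left(\omega^{2} + 361\right)^{3}}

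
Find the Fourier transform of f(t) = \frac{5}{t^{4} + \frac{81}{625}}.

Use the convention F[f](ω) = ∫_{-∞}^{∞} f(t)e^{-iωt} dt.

F(ω) = \frac{625 \pi e^{- \frac{3 \sqrt{2} \left|{\omega}\right|}{10}} \sin{\left(\frac{3 \sqrt{2} \left|{\omega}\right|}{10} + \frac{\pi}{4} \right)}}{27}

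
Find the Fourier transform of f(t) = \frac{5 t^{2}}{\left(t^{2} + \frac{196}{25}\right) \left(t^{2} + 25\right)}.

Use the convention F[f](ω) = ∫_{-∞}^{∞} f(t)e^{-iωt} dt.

F(ω) = \frac{625 \pi e^{- 5 \left|{\omega}\right|}}{429} - \frac{350 \pi e^{- \frac{14 \left|{\omega}\right|}{5}}}{429}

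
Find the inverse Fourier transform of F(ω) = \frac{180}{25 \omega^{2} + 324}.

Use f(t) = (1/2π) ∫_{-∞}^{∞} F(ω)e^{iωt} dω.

f(t) = e^{- \frac{18 \left|{t}\right|}{5}}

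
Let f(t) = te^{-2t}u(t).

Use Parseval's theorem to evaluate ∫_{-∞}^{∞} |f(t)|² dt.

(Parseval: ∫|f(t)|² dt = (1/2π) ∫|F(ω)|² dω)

∫|f(t)|² dt = \frac{1}{32}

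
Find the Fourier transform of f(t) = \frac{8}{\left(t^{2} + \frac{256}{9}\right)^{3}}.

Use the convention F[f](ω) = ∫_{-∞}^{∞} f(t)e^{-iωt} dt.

F(ω) = \frac{27 \pi \left(256 \omega^{2} + 144 \left|{\omega}\right| + 27\right) e^{- \frac{16 \left|{\omega}\right|}{3}}}{1048576}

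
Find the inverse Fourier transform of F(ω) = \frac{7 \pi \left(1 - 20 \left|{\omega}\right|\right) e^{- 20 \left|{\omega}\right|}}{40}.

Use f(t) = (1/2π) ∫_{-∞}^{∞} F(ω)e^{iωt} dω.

f(t) = \frac{7 t^{2}}{\left(t^{2} + 400\right)^{2}}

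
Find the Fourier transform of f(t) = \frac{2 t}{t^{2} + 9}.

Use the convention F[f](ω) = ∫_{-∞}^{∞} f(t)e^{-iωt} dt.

F(ω) = - 2 i \pi e^{- 3 \left|{\omega}\right|} \operatorname{sign}{\left(\omega \right)}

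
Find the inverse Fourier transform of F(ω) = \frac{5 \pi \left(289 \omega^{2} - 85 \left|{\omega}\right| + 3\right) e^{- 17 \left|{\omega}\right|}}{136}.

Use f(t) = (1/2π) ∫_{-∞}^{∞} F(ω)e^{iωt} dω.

f(t) = \frac{5 t^{4}}{\left(t^{2} + 289\right)^{3}}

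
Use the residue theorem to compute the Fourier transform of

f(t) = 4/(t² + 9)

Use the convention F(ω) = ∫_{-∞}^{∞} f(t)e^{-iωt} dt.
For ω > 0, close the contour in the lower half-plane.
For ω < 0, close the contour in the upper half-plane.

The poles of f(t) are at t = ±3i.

Let g(z) = f(z)e^{-iωz}; for large |z| the factor e^{-iωz} decays in the lower half-plane when ω > 0 and in the upper half-plane when ω < 0.

Case ω > 0 (lower half-plane, clockwise contour ⇒ F(ω) = -2πi·ΣRes):
  Res_{z = - 3 i} g(z) = \frac{2 i e^{- 3 \omega}}{3}
  F(ω) = -2πi·ΣRes = \frac{4 \pi e^{- 3 \omega}}{3}

Case ω < 0 (upper half-plane, counterclockwise contour ⇒ F(ω) = +2πi·ΣRes):
  Res_{z = 3 i} g(z) = - \frac{2 i e^{3 \omega}}{3}
  F(ω) = 2πi·ΣRes = \frac{4 \pi e^{3 \omega}}{3}

Both cases combine into a single formula in |ω|:

F(ω) = \frac{4 \pi e^{- 3 \left|{\omega}\right|}}{3}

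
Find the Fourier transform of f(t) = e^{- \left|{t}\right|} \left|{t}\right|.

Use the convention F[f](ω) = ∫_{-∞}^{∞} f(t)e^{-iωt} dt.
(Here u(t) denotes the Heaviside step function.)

F(ω) = \frac{2 \left(1 - \omega^{2}\right)}{\left(\omega^{2} + 1\right)^{2}}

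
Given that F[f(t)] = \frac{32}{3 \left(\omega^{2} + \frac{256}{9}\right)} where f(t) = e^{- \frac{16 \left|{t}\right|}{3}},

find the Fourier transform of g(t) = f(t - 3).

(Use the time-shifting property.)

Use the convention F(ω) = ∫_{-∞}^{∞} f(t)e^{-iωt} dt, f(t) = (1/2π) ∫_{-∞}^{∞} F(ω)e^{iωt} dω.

F[g](ω) = \frac{96 e^{- 3 i \omega}}{9 \omega^{2} + 256}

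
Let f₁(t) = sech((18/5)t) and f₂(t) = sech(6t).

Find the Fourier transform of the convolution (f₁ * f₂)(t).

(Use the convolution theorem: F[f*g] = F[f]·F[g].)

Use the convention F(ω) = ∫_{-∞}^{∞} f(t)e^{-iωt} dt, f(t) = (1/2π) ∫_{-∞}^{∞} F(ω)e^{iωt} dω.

F[f₁*f₂](ω) = \frac{5 \pi^{2}}{108 \cosh{\left(\frac{\pi \omega}{12} \right)} \cosh{\left(\frac{5 \pi \omega}{36} \right)}}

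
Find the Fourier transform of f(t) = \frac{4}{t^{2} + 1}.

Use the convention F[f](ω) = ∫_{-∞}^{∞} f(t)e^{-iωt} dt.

F(ω) = 4 \pi e^{- \left|{\omega}\right|}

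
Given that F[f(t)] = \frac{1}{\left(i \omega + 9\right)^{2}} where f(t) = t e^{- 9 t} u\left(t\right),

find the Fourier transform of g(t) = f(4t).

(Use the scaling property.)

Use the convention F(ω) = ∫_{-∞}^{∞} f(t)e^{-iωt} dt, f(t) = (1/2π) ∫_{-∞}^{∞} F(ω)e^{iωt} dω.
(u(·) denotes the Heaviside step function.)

F[g](ω) = \frac{4}{\left(i \omega + 36\right)^{2}}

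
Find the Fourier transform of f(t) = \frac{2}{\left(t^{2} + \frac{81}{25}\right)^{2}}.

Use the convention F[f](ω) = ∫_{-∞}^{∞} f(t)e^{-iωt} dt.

F(ω) = \frac{25 \pi \left(9 \left|{\omega}\right| + 5\right) e^{- \frac{9 \left|{\omega}\right|}{5}}}{729}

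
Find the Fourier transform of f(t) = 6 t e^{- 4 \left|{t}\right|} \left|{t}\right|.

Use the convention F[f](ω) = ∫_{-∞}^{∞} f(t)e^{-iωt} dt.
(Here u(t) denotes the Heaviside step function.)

F(ω) = \frac{24 i \omega \left(\omega^{2} - 48\right)}{\left(\omega^{2} + 16\right)^{3}}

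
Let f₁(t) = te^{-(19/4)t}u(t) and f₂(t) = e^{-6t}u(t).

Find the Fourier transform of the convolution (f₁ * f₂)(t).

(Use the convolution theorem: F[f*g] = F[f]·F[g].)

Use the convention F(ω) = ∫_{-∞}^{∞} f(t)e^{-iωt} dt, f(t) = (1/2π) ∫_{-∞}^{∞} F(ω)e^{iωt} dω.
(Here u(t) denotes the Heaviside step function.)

F[f₁*f₂](ω) = \frac{16}{\left(i \omega + 6\right) \left(4 i \omega + 19\right)^{2}}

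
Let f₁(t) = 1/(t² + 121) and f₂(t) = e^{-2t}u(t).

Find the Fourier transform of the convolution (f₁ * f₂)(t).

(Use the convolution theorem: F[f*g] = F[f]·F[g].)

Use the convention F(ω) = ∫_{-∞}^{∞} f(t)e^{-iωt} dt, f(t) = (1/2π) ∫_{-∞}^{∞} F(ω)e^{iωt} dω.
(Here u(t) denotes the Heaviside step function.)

F[f₁*f₂](ω) = \frac{\pi e^{- 11 \left|{\omega}\right|}}{11 \left(i \omega + 2\right)}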